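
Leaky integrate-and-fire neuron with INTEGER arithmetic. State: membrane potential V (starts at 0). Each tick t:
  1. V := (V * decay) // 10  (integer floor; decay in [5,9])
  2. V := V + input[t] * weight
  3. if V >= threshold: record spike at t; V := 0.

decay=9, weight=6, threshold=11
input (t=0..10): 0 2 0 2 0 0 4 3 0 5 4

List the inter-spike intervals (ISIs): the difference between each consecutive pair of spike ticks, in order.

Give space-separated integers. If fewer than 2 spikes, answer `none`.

Answer: 2 3 1 2 1

Derivation:
t=0: input=0 -> V=0
t=1: input=2 -> V=0 FIRE
t=2: input=0 -> V=0
t=3: input=2 -> V=0 FIRE
t=4: input=0 -> V=0
t=5: input=0 -> V=0
t=6: input=4 -> V=0 FIRE
t=7: input=3 -> V=0 FIRE
t=8: input=0 -> V=0
t=9: input=5 -> V=0 FIRE
t=10: input=4 -> V=0 FIRE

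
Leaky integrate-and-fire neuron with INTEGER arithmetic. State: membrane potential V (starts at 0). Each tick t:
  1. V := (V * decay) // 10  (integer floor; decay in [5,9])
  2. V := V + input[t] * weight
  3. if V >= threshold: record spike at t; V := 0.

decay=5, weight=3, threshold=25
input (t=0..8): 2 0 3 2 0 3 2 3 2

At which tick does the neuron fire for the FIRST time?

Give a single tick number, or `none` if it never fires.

t=0: input=2 -> V=6
t=1: input=0 -> V=3
t=2: input=3 -> V=10
t=3: input=2 -> V=11
t=4: input=0 -> V=5
t=5: input=3 -> V=11
t=6: input=2 -> V=11
t=7: input=3 -> V=14
t=8: input=2 -> V=13

Answer: none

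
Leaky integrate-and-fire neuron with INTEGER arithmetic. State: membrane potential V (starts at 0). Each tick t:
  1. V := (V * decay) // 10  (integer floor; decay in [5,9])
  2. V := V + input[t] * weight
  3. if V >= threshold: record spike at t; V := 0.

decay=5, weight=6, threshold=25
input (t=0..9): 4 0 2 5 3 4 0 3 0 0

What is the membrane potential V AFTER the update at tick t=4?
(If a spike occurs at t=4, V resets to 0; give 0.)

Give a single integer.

Answer: 18

Derivation:
t=0: input=4 -> V=24
t=1: input=0 -> V=12
t=2: input=2 -> V=18
t=3: input=5 -> V=0 FIRE
t=4: input=3 -> V=18
t=5: input=4 -> V=0 FIRE
t=6: input=0 -> V=0
t=7: input=3 -> V=18
t=8: input=0 -> V=9
t=9: input=0 -> V=4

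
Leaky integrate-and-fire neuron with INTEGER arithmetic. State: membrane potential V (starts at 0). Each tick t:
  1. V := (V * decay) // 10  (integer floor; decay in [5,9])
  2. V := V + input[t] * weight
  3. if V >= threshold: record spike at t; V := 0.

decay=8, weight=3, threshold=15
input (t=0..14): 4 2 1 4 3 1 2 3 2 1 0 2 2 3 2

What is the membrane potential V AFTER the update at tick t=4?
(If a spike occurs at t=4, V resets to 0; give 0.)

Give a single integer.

Answer: 0

Derivation:
t=0: input=4 -> V=12
t=1: input=2 -> V=0 FIRE
t=2: input=1 -> V=3
t=3: input=4 -> V=14
t=4: input=3 -> V=0 FIRE
t=5: input=1 -> V=3
t=6: input=2 -> V=8
t=7: input=3 -> V=0 FIRE
t=8: input=2 -> V=6
t=9: input=1 -> V=7
t=10: input=0 -> V=5
t=11: input=2 -> V=10
t=12: input=2 -> V=14
t=13: input=3 -> V=0 FIRE
t=14: input=2 -> V=6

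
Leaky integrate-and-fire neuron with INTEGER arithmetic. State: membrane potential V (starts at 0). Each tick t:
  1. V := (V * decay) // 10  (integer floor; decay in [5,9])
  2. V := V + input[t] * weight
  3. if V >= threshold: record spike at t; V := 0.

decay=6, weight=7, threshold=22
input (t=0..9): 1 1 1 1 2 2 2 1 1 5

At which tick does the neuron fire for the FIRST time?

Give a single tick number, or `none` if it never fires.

t=0: input=1 -> V=7
t=1: input=1 -> V=11
t=2: input=1 -> V=13
t=3: input=1 -> V=14
t=4: input=2 -> V=0 FIRE
t=5: input=2 -> V=14
t=6: input=2 -> V=0 FIRE
t=7: input=1 -> V=7
t=8: input=1 -> V=11
t=9: input=5 -> V=0 FIRE

Answer: 4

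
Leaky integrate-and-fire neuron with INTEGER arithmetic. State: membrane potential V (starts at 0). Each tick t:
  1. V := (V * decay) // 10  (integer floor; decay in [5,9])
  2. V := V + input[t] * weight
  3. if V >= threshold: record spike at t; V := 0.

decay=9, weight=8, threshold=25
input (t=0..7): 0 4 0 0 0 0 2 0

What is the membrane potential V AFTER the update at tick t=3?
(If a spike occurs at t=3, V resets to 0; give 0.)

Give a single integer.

Answer: 0

Derivation:
t=0: input=0 -> V=0
t=1: input=4 -> V=0 FIRE
t=2: input=0 -> V=0
t=3: input=0 -> V=0
t=4: input=0 -> V=0
t=5: input=0 -> V=0
t=6: input=2 -> V=16
t=7: input=0 -> V=14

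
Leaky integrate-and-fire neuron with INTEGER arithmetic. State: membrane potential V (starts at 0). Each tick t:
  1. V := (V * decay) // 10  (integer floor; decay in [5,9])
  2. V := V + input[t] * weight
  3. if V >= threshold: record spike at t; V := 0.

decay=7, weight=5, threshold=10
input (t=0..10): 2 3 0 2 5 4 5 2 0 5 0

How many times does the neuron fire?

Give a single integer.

t=0: input=2 -> V=0 FIRE
t=1: input=3 -> V=0 FIRE
t=2: input=0 -> V=0
t=3: input=2 -> V=0 FIRE
t=4: input=5 -> V=0 FIRE
t=5: input=4 -> V=0 FIRE
t=6: input=5 -> V=0 FIRE
t=7: input=2 -> V=0 FIRE
t=8: input=0 -> V=0
t=9: input=5 -> V=0 FIRE
t=10: input=0 -> V=0

Answer: 8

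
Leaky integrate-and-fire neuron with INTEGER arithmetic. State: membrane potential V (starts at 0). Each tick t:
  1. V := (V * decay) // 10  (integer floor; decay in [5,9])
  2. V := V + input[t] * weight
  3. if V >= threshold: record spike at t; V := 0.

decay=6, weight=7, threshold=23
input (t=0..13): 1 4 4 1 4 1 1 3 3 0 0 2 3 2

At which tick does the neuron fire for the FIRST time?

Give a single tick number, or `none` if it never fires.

t=0: input=1 -> V=7
t=1: input=4 -> V=0 FIRE
t=2: input=4 -> V=0 FIRE
t=3: input=1 -> V=7
t=4: input=4 -> V=0 FIRE
t=5: input=1 -> V=7
t=6: input=1 -> V=11
t=7: input=3 -> V=0 FIRE
t=8: input=3 -> V=21
t=9: input=0 -> V=12
t=10: input=0 -> V=7
t=11: input=2 -> V=18
t=12: input=3 -> V=0 FIRE
t=13: input=2 -> V=14

Answer: 1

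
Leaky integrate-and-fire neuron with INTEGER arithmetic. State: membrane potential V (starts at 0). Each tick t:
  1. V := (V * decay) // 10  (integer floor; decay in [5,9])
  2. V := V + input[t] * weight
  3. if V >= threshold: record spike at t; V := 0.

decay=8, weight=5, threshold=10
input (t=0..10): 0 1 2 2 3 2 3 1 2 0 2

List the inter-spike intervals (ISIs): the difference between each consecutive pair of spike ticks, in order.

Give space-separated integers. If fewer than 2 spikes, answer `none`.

t=0: input=0 -> V=0
t=1: input=1 -> V=5
t=2: input=2 -> V=0 FIRE
t=3: input=2 -> V=0 FIRE
t=4: input=3 -> V=0 FIRE
t=5: input=2 -> V=0 FIRE
t=6: input=3 -> V=0 FIRE
t=7: input=1 -> V=5
t=8: input=2 -> V=0 FIRE
t=9: input=0 -> V=0
t=10: input=2 -> V=0 FIRE

Answer: 1 1 1 1 2 2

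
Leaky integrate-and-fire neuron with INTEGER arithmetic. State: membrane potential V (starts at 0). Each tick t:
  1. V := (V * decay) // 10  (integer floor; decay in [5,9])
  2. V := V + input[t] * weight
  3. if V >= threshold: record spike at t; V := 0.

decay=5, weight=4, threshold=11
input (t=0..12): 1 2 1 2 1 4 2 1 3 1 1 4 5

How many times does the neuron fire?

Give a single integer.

Answer: 5

Derivation:
t=0: input=1 -> V=4
t=1: input=2 -> V=10
t=2: input=1 -> V=9
t=3: input=2 -> V=0 FIRE
t=4: input=1 -> V=4
t=5: input=4 -> V=0 FIRE
t=6: input=2 -> V=8
t=7: input=1 -> V=8
t=8: input=3 -> V=0 FIRE
t=9: input=1 -> V=4
t=10: input=1 -> V=6
t=11: input=4 -> V=0 FIRE
t=12: input=5 -> V=0 FIRE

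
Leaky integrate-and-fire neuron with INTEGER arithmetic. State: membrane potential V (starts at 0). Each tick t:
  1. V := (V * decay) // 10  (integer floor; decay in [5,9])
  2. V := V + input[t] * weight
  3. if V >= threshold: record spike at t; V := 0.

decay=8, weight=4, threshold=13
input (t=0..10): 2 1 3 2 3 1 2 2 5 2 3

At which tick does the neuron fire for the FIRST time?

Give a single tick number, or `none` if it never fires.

t=0: input=2 -> V=8
t=1: input=1 -> V=10
t=2: input=3 -> V=0 FIRE
t=3: input=2 -> V=8
t=4: input=3 -> V=0 FIRE
t=5: input=1 -> V=4
t=6: input=2 -> V=11
t=7: input=2 -> V=0 FIRE
t=8: input=5 -> V=0 FIRE
t=9: input=2 -> V=8
t=10: input=3 -> V=0 FIRE

Answer: 2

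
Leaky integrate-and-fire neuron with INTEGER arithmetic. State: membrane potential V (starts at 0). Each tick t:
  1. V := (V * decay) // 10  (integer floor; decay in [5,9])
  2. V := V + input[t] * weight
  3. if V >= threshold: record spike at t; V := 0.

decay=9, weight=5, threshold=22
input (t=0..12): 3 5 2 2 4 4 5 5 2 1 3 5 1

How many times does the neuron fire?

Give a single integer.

t=0: input=3 -> V=15
t=1: input=5 -> V=0 FIRE
t=2: input=2 -> V=10
t=3: input=2 -> V=19
t=4: input=4 -> V=0 FIRE
t=5: input=4 -> V=20
t=6: input=5 -> V=0 FIRE
t=7: input=5 -> V=0 FIRE
t=8: input=2 -> V=10
t=9: input=1 -> V=14
t=10: input=3 -> V=0 FIRE
t=11: input=5 -> V=0 FIRE
t=12: input=1 -> V=5

Answer: 6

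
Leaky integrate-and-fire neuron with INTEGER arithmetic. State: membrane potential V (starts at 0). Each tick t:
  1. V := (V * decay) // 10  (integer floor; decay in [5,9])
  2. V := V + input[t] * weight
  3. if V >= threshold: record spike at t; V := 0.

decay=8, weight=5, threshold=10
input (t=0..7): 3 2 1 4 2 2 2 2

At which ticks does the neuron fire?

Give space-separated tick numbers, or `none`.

t=0: input=3 -> V=0 FIRE
t=1: input=2 -> V=0 FIRE
t=2: input=1 -> V=5
t=3: input=4 -> V=0 FIRE
t=4: input=2 -> V=0 FIRE
t=5: input=2 -> V=0 FIRE
t=6: input=2 -> V=0 FIRE
t=7: input=2 -> V=0 FIRE

Answer: 0 1 3 4 5 6 7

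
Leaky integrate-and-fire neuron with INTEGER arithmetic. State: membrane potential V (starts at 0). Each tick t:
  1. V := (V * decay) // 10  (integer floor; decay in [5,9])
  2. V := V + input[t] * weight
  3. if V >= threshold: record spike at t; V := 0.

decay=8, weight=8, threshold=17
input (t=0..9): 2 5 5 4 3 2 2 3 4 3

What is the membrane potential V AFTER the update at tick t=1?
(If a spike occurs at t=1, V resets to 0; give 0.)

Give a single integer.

t=0: input=2 -> V=16
t=1: input=5 -> V=0 FIRE
t=2: input=5 -> V=0 FIRE
t=3: input=4 -> V=0 FIRE
t=4: input=3 -> V=0 FIRE
t=5: input=2 -> V=16
t=6: input=2 -> V=0 FIRE
t=7: input=3 -> V=0 FIRE
t=8: input=4 -> V=0 FIRE
t=9: input=3 -> V=0 FIRE

Answer: 0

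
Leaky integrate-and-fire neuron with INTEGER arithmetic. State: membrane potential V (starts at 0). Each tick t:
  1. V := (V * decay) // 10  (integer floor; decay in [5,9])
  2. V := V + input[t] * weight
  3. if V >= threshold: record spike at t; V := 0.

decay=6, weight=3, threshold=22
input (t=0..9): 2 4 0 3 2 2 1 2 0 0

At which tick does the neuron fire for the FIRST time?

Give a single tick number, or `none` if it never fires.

t=0: input=2 -> V=6
t=1: input=4 -> V=15
t=2: input=0 -> V=9
t=3: input=3 -> V=14
t=4: input=2 -> V=14
t=5: input=2 -> V=14
t=6: input=1 -> V=11
t=7: input=2 -> V=12
t=8: input=0 -> V=7
t=9: input=0 -> V=4

Answer: none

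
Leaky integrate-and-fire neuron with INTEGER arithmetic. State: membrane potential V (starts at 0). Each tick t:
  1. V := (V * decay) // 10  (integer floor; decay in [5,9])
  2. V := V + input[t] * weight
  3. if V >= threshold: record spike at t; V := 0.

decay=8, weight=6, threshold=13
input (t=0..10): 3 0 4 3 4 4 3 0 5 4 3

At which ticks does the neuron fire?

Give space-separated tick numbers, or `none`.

t=0: input=3 -> V=0 FIRE
t=1: input=0 -> V=0
t=2: input=4 -> V=0 FIRE
t=3: input=3 -> V=0 FIRE
t=4: input=4 -> V=0 FIRE
t=5: input=4 -> V=0 FIRE
t=6: input=3 -> V=0 FIRE
t=7: input=0 -> V=0
t=8: input=5 -> V=0 FIRE
t=9: input=4 -> V=0 FIRE
t=10: input=3 -> V=0 FIRE

Answer: 0 2 3 4 5 6 8 9 10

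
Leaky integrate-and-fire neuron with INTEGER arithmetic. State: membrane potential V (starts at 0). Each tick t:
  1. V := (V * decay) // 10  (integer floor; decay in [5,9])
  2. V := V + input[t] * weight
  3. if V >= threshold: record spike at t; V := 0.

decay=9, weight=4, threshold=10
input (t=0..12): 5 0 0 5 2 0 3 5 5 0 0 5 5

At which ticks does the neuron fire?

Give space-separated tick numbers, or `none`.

Answer: 0 3 6 7 8 11 12

Derivation:
t=0: input=5 -> V=0 FIRE
t=1: input=0 -> V=0
t=2: input=0 -> V=0
t=3: input=5 -> V=0 FIRE
t=4: input=2 -> V=8
t=5: input=0 -> V=7
t=6: input=3 -> V=0 FIRE
t=7: input=5 -> V=0 FIRE
t=8: input=5 -> V=0 FIRE
t=9: input=0 -> V=0
t=10: input=0 -> V=0
t=11: input=5 -> V=0 FIRE
t=12: input=5 -> V=0 FIRE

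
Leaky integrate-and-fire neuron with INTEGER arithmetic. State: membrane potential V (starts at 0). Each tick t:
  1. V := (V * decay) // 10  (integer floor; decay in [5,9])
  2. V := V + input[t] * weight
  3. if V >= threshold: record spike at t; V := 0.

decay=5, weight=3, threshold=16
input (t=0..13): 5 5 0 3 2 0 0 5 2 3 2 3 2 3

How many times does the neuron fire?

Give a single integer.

Answer: 2

Derivation:
t=0: input=5 -> V=15
t=1: input=5 -> V=0 FIRE
t=2: input=0 -> V=0
t=3: input=3 -> V=9
t=4: input=2 -> V=10
t=5: input=0 -> V=5
t=6: input=0 -> V=2
t=7: input=5 -> V=0 FIRE
t=8: input=2 -> V=6
t=9: input=3 -> V=12
t=10: input=2 -> V=12
t=11: input=3 -> V=15
t=12: input=2 -> V=13
t=13: input=3 -> V=15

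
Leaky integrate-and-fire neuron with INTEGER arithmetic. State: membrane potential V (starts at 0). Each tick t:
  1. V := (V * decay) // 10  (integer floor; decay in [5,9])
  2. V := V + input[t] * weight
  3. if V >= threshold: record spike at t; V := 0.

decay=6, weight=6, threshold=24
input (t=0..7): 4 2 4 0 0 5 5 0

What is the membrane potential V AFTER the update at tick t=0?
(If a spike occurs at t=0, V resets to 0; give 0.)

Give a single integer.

t=0: input=4 -> V=0 FIRE
t=1: input=2 -> V=12
t=2: input=4 -> V=0 FIRE
t=3: input=0 -> V=0
t=4: input=0 -> V=0
t=5: input=5 -> V=0 FIRE
t=6: input=5 -> V=0 FIRE
t=7: input=0 -> V=0

Answer: 0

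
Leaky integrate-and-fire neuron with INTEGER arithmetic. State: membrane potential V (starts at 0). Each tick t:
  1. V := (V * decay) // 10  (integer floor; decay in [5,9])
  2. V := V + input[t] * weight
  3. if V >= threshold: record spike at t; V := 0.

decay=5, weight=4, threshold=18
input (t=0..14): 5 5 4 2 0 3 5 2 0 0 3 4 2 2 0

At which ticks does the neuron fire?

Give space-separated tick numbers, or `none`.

t=0: input=5 -> V=0 FIRE
t=1: input=5 -> V=0 FIRE
t=2: input=4 -> V=16
t=3: input=2 -> V=16
t=4: input=0 -> V=8
t=5: input=3 -> V=16
t=6: input=5 -> V=0 FIRE
t=7: input=2 -> V=8
t=8: input=0 -> V=4
t=9: input=0 -> V=2
t=10: input=3 -> V=13
t=11: input=4 -> V=0 FIRE
t=12: input=2 -> V=8
t=13: input=2 -> V=12
t=14: input=0 -> V=6

Answer: 0 1 6 11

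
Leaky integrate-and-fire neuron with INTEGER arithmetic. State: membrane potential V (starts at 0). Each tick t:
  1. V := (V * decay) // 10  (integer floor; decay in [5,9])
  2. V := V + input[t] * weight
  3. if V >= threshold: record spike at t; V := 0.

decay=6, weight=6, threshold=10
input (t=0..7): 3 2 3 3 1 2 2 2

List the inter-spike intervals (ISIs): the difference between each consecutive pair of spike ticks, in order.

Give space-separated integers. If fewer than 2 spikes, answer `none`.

Answer: 1 1 1 2 1 1

Derivation:
t=0: input=3 -> V=0 FIRE
t=1: input=2 -> V=0 FIRE
t=2: input=3 -> V=0 FIRE
t=3: input=3 -> V=0 FIRE
t=4: input=1 -> V=6
t=5: input=2 -> V=0 FIRE
t=6: input=2 -> V=0 FIRE
t=7: input=2 -> V=0 FIRE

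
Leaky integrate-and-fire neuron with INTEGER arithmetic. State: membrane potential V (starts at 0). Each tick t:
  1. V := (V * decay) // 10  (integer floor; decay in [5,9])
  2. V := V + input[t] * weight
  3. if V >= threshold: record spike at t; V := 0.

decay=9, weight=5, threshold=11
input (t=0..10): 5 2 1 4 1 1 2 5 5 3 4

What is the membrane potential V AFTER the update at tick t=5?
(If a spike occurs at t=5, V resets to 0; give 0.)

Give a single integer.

Answer: 9

Derivation:
t=0: input=5 -> V=0 FIRE
t=1: input=2 -> V=10
t=2: input=1 -> V=0 FIRE
t=3: input=4 -> V=0 FIRE
t=4: input=1 -> V=5
t=5: input=1 -> V=9
t=6: input=2 -> V=0 FIRE
t=7: input=5 -> V=0 FIRE
t=8: input=5 -> V=0 FIRE
t=9: input=3 -> V=0 FIRE
t=10: input=4 -> V=0 FIRE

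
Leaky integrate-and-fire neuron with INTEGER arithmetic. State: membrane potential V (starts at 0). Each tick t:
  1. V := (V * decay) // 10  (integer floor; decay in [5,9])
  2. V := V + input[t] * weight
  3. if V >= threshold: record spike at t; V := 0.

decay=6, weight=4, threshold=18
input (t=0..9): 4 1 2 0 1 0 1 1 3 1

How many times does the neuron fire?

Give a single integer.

Answer: 0

Derivation:
t=0: input=4 -> V=16
t=1: input=1 -> V=13
t=2: input=2 -> V=15
t=3: input=0 -> V=9
t=4: input=1 -> V=9
t=5: input=0 -> V=5
t=6: input=1 -> V=7
t=7: input=1 -> V=8
t=8: input=3 -> V=16
t=9: input=1 -> V=13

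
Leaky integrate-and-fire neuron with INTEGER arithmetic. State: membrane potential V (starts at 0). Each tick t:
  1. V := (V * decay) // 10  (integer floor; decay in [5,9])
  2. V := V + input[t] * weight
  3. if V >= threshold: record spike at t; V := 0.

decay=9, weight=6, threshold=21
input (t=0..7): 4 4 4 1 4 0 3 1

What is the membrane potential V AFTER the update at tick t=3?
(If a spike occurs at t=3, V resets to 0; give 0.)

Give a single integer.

t=0: input=4 -> V=0 FIRE
t=1: input=4 -> V=0 FIRE
t=2: input=4 -> V=0 FIRE
t=3: input=1 -> V=6
t=4: input=4 -> V=0 FIRE
t=5: input=0 -> V=0
t=6: input=3 -> V=18
t=7: input=1 -> V=0 FIRE

Answer: 6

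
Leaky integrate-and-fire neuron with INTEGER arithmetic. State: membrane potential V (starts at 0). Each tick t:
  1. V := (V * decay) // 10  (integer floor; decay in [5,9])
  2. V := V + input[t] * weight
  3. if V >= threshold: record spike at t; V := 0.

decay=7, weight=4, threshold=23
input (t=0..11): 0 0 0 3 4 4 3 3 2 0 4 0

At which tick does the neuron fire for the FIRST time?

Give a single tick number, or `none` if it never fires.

Answer: 4

Derivation:
t=0: input=0 -> V=0
t=1: input=0 -> V=0
t=2: input=0 -> V=0
t=3: input=3 -> V=12
t=4: input=4 -> V=0 FIRE
t=5: input=4 -> V=16
t=6: input=3 -> V=0 FIRE
t=7: input=3 -> V=12
t=8: input=2 -> V=16
t=9: input=0 -> V=11
t=10: input=4 -> V=0 FIRE
t=11: input=0 -> V=0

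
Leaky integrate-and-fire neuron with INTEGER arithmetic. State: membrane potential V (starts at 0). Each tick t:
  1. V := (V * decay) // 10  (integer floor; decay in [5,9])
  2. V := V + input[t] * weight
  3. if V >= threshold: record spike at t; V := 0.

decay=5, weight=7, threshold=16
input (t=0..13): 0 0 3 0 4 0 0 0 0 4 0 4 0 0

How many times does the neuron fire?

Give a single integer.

Answer: 4

Derivation:
t=0: input=0 -> V=0
t=1: input=0 -> V=0
t=2: input=3 -> V=0 FIRE
t=3: input=0 -> V=0
t=4: input=4 -> V=0 FIRE
t=5: input=0 -> V=0
t=6: input=0 -> V=0
t=7: input=0 -> V=0
t=8: input=0 -> V=0
t=9: input=4 -> V=0 FIRE
t=10: input=0 -> V=0
t=11: input=4 -> V=0 FIRE
t=12: input=0 -> V=0
t=13: input=0 -> V=0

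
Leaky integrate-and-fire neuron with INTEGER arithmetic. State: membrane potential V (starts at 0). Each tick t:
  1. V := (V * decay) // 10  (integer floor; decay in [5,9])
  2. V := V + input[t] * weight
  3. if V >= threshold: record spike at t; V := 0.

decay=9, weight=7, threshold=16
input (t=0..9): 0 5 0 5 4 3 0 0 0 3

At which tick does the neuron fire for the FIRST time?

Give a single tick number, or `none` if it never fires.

Answer: 1

Derivation:
t=0: input=0 -> V=0
t=1: input=5 -> V=0 FIRE
t=2: input=0 -> V=0
t=3: input=5 -> V=0 FIRE
t=4: input=4 -> V=0 FIRE
t=5: input=3 -> V=0 FIRE
t=6: input=0 -> V=0
t=7: input=0 -> V=0
t=8: input=0 -> V=0
t=9: input=3 -> V=0 FIRE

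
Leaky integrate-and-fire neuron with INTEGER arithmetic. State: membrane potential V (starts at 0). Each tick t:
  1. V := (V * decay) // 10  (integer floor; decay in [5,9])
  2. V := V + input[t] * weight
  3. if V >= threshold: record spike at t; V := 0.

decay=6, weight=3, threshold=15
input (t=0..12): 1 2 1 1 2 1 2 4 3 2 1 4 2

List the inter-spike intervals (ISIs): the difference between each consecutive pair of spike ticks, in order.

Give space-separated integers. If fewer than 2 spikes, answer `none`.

t=0: input=1 -> V=3
t=1: input=2 -> V=7
t=2: input=1 -> V=7
t=3: input=1 -> V=7
t=4: input=2 -> V=10
t=5: input=1 -> V=9
t=6: input=2 -> V=11
t=7: input=4 -> V=0 FIRE
t=8: input=3 -> V=9
t=9: input=2 -> V=11
t=10: input=1 -> V=9
t=11: input=4 -> V=0 FIRE
t=12: input=2 -> V=6

Answer: 4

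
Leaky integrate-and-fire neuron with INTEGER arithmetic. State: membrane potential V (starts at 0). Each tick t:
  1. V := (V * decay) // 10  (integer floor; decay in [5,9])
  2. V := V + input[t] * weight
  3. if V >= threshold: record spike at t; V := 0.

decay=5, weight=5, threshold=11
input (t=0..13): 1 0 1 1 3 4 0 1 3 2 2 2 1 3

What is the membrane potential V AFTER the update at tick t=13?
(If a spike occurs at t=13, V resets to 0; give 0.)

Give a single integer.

t=0: input=1 -> V=5
t=1: input=0 -> V=2
t=2: input=1 -> V=6
t=3: input=1 -> V=8
t=4: input=3 -> V=0 FIRE
t=5: input=4 -> V=0 FIRE
t=6: input=0 -> V=0
t=7: input=1 -> V=5
t=8: input=3 -> V=0 FIRE
t=9: input=2 -> V=10
t=10: input=2 -> V=0 FIRE
t=11: input=2 -> V=10
t=12: input=1 -> V=10
t=13: input=3 -> V=0 FIRE

Answer: 0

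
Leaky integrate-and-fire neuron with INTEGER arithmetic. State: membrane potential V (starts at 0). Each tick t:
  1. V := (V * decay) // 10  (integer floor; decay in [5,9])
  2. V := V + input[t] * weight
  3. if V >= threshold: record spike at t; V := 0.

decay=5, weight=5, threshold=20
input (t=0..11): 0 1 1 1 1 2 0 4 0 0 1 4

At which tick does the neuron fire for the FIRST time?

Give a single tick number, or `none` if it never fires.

t=0: input=0 -> V=0
t=1: input=1 -> V=5
t=2: input=1 -> V=7
t=3: input=1 -> V=8
t=4: input=1 -> V=9
t=5: input=2 -> V=14
t=6: input=0 -> V=7
t=7: input=4 -> V=0 FIRE
t=8: input=0 -> V=0
t=9: input=0 -> V=0
t=10: input=1 -> V=5
t=11: input=4 -> V=0 FIRE

Answer: 7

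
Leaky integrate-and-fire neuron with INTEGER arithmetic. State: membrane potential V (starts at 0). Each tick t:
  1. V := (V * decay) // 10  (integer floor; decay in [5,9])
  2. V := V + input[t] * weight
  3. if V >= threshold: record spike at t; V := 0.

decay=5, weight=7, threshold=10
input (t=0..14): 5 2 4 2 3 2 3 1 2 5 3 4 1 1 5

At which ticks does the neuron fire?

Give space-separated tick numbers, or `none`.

t=0: input=5 -> V=0 FIRE
t=1: input=2 -> V=0 FIRE
t=2: input=4 -> V=0 FIRE
t=3: input=2 -> V=0 FIRE
t=4: input=3 -> V=0 FIRE
t=5: input=2 -> V=0 FIRE
t=6: input=3 -> V=0 FIRE
t=7: input=1 -> V=7
t=8: input=2 -> V=0 FIRE
t=9: input=5 -> V=0 FIRE
t=10: input=3 -> V=0 FIRE
t=11: input=4 -> V=0 FIRE
t=12: input=1 -> V=7
t=13: input=1 -> V=0 FIRE
t=14: input=5 -> V=0 FIRE

Answer: 0 1 2 3 4 5 6 8 9 10 11 13 14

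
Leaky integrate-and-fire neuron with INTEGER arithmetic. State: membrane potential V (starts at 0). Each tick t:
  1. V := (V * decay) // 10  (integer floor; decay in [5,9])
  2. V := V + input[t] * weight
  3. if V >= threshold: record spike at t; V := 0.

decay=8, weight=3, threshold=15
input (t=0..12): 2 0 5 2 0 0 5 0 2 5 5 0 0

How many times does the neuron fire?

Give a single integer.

Answer: 4

Derivation:
t=0: input=2 -> V=6
t=1: input=0 -> V=4
t=2: input=5 -> V=0 FIRE
t=3: input=2 -> V=6
t=4: input=0 -> V=4
t=5: input=0 -> V=3
t=6: input=5 -> V=0 FIRE
t=7: input=0 -> V=0
t=8: input=2 -> V=6
t=9: input=5 -> V=0 FIRE
t=10: input=5 -> V=0 FIRE
t=11: input=0 -> V=0
t=12: input=0 -> V=0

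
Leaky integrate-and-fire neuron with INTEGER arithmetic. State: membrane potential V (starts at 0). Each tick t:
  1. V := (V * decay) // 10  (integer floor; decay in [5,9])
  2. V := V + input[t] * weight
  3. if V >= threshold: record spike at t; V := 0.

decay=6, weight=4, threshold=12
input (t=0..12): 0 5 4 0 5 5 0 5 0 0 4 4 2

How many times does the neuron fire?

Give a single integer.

Answer: 7

Derivation:
t=0: input=0 -> V=0
t=1: input=5 -> V=0 FIRE
t=2: input=4 -> V=0 FIRE
t=3: input=0 -> V=0
t=4: input=5 -> V=0 FIRE
t=5: input=5 -> V=0 FIRE
t=6: input=0 -> V=0
t=7: input=5 -> V=0 FIRE
t=8: input=0 -> V=0
t=9: input=0 -> V=0
t=10: input=4 -> V=0 FIRE
t=11: input=4 -> V=0 FIRE
t=12: input=2 -> V=8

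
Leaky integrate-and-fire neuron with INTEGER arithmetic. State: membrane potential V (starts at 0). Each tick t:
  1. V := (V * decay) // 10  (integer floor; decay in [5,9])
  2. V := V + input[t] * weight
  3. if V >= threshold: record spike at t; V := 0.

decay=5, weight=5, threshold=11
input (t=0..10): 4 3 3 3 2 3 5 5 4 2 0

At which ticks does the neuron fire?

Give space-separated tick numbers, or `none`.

Answer: 0 1 2 3 5 6 7 8

Derivation:
t=0: input=4 -> V=0 FIRE
t=1: input=3 -> V=0 FIRE
t=2: input=3 -> V=0 FIRE
t=3: input=3 -> V=0 FIRE
t=4: input=2 -> V=10
t=5: input=3 -> V=0 FIRE
t=6: input=5 -> V=0 FIRE
t=7: input=5 -> V=0 FIRE
t=8: input=4 -> V=0 FIRE
t=9: input=2 -> V=10
t=10: input=0 -> V=5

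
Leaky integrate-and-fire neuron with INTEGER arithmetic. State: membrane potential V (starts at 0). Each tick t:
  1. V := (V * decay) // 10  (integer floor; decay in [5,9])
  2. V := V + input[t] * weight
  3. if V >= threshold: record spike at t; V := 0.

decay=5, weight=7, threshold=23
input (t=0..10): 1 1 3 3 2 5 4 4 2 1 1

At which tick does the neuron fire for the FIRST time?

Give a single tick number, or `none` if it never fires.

t=0: input=1 -> V=7
t=1: input=1 -> V=10
t=2: input=3 -> V=0 FIRE
t=3: input=3 -> V=21
t=4: input=2 -> V=0 FIRE
t=5: input=5 -> V=0 FIRE
t=6: input=4 -> V=0 FIRE
t=7: input=4 -> V=0 FIRE
t=8: input=2 -> V=14
t=9: input=1 -> V=14
t=10: input=1 -> V=14

Answer: 2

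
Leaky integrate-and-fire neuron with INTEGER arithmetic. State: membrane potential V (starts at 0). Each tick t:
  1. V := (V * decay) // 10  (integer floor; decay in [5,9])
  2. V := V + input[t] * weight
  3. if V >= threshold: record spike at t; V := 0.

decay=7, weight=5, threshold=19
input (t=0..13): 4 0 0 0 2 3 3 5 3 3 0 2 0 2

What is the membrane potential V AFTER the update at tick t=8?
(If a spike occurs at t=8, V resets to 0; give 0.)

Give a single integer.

Answer: 15

Derivation:
t=0: input=4 -> V=0 FIRE
t=1: input=0 -> V=0
t=2: input=0 -> V=0
t=3: input=0 -> V=0
t=4: input=2 -> V=10
t=5: input=3 -> V=0 FIRE
t=6: input=3 -> V=15
t=7: input=5 -> V=0 FIRE
t=8: input=3 -> V=15
t=9: input=3 -> V=0 FIRE
t=10: input=0 -> V=0
t=11: input=2 -> V=10
t=12: input=0 -> V=7
t=13: input=2 -> V=14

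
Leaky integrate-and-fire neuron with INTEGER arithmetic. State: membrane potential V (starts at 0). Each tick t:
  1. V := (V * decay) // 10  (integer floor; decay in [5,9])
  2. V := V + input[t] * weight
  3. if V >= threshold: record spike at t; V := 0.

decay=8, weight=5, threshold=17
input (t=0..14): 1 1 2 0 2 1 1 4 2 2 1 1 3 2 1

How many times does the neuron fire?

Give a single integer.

t=0: input=1 -> V=5
t=1: input=1 -> V=9
t=2: input=2 -> V=0 FIRE
t=3: input=0 -> V=0
t=4: input=2 -> V=10
t=5: input=1 -> V=13
t=6: input=1 -> V=15
t=7: input=4 -> V=0 FIRE
t=8: input=2 -> V=10
t=9: input=2 -> V=0 FIRE
t=10: input=1 -> V=5
t=11: input=1 -> V=9
t=12: input=3 -> V=0 FIRE
t=13: input=2 -> V=10
t=14: input=1 -> V=13

Answer: 4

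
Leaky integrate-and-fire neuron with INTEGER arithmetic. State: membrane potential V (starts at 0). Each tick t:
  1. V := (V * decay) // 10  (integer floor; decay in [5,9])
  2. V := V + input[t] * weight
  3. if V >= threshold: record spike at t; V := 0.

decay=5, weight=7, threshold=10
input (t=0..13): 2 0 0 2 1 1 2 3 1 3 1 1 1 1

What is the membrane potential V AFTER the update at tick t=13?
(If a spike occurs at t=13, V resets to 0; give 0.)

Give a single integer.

Answer: 0

Derivation:
t=0: input=2 -> V=0 FIRE
t=1: input=0 -> V=0
t=2: input=0 -> V=0
t=3: input=2 -> V=0 FIRE
t=4: input=1 -> V=7
t=5: input=1 -> V=0 FIRE
t=6: input=2 -> V=0 FIRE
t=7: input=3 -> V=0 FIRE
t=8: input=1 -> V=7
t=9: input=3 -> V=0 FIRE
t=10: input=1 -> V=7
t=11: input=1 -> V=0 FIRE
t=12: input=1 -> V=7
t=13: input=1 -> V=0 FIRE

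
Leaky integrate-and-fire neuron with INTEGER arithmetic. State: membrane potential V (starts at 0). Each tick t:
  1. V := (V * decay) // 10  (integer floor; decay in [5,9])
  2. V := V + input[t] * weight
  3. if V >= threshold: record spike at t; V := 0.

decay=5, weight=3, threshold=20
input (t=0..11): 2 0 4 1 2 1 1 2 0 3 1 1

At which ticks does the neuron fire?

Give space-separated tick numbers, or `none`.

Answer: none

Derivation:
t=0: input=2 -> V=6
t=1: input=0 -> V=3
t=2: input=4 -> V=13
t=3: input=1 -> V=9
t=4: input=2 -> V=10
t=5: input=1 -> V=8
t=6: input=1 -> V=7
t=7: input=2 -> V=9
t=8: input=0 -> V=4
t=9: input=3 -> V=11
t=10: input=1 -> V=8
t=11: input=1 -> V=7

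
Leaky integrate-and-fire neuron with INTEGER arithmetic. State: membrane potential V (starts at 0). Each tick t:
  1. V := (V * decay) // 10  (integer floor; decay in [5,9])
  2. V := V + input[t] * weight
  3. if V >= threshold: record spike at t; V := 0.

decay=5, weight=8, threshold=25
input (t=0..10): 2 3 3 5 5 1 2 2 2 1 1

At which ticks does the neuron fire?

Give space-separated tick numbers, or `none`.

t=0: input=2 -> V=16
t=1: input=3 -> V=0 FIRE
t=2: input=3 -> V=24
t=3: input=5 -> V=0 FIRE
t=4: input=5 -> V=0 FIRE
t=5: input=1 -> V=8
t=6: input=2 -> V=20
t=7: input=2 -> V=0 FIRE
t=8: input=2 -> V=16
t=9: input=1 -> V=16
t=10: input=1 -> V=16

Answer: 1 3 4 7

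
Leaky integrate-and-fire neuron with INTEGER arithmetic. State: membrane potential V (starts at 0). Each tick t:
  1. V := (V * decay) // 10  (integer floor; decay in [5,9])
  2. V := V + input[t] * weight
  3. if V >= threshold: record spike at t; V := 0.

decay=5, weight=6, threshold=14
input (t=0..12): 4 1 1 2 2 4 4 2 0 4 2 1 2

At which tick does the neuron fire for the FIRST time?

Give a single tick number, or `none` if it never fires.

t=0: input=4 -> V=0 FIRE
t=1: input=1 -> V=6
t=2: input=1 -> V=9
t=3: input=2 -> V=0 FIRE
t=4: input=2 -> V=12
t=5: input=4 -> V=0 FIRE
t=6: input=4 -> V=0 FIRE
t=7: input=2 -> V=12
t=8: input=0 -> V=6
t=9: input=4 -> V=0 FIRE
t=10: input=2 -> V=12
t=11: input=1 -> V=12
t=12: input=2 -> V=0 FIRE

Answer: 0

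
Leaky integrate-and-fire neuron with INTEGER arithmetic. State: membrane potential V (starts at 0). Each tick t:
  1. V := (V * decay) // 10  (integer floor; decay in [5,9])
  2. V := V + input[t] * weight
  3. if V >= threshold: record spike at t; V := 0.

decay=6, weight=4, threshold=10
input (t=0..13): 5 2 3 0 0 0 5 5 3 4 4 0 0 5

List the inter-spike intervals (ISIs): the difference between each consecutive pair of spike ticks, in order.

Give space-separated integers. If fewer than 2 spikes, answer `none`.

t=0: input=5 -> V=0 FIRE
t=1: input=2 -> V=8
t=2: input=3 -> V=0 FIRE
t=3: input=0 -> V=0
t=4: input=0 -> V=0
t=5: input=0 -> V=0
t=6: input=5 -> V=0 FIRE
t=7: input=5 -> V=0 FIRE
t=8: input=3 -> V=0 FIRE
t=9: input=4 -> V=0 FIRE
t=10: input=4 -> V=0 FIRE
t=11: input=0 -> V=0
t=12: input=0 -> V=0
t=13: input=5 -> V=0 FIRE

Answer: 2 4 1 1 1 1 3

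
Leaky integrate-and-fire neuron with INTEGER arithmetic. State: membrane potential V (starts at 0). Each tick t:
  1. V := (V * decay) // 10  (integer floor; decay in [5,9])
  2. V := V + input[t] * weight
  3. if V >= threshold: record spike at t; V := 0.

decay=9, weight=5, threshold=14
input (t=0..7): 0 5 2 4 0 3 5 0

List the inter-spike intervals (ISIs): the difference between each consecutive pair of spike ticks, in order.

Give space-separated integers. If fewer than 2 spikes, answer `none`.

t=0: input=0 -> V=0
t=1: input=5 -> V=0 FIRE
t=2: input=2 -> V=10
t=3: input=4 -> V=0 FIRE
t=4: input=0 -> V=0
t=5: input=3 -> V=0 FIRE
t=6: input=5 -> V=0 FIRE
t=7: input=0 -> V=0

Answer: 2 2 1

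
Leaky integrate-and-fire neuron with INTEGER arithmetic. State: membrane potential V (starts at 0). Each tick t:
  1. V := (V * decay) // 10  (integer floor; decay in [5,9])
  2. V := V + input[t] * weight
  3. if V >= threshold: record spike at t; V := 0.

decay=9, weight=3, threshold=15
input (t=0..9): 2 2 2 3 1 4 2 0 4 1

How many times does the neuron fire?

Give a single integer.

t=0: input=2 -> V=6
t=1: input=2 -> V=11
t=2: input=2 -> V=0 FIRE
t=3: input=3 -> V=9
t=4: input=1 -> V=11
t=5: input=4 -> V=0 FIRE
t=6: input=2 -> V=6
t=7: input=0 -> V=5
t=8: input=4 -> V=0 FIRE
t=9: input=1 -> V=3

Answer: 3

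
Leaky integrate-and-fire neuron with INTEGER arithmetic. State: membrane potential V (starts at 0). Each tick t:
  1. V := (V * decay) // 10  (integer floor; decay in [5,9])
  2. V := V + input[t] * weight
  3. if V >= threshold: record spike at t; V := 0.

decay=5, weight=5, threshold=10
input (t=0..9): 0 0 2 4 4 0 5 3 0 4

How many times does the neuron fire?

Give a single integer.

Answer: 6

Derivation:
t=0: input=0 -> V=0
t=1: input=0 -> V=0
t=2: input=2 -> V=0 FIRE
t=3: input=4 -> V=0 FIRE
t=4: input=4 -> V=0 FIRE
t=5: input=0 -> V=0
t=6: input=5 -> V=0 FIRE
t=7: input=3 -> V=0 FIRE
t=8: input=0 -> V=0
t=9: input=4 -> V=0 FIRE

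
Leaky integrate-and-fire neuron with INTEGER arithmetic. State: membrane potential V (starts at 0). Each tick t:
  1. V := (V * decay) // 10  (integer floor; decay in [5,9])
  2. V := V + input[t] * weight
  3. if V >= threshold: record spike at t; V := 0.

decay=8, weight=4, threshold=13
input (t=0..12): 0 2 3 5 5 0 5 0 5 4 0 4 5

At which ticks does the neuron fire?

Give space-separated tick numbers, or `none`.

t=0: input=0 -> V=0
t=1: input=2 -> V=8
t=2: input=3 -> V=0 FIRE
t=3: input=5 -> V=0 FIRE
t=4: input=5 -> V=0 FIRE
t=5: input=0 -> V=0
t=6: input=5 -> V=0 FIRE
t=7: input=0 -> V=0
t=8: input=5 -> V=0 FIRE
t=9: input=4 -> V=0 FIRE
t=10: input=0 -> V=0
t=11: input=4 -> V=0 FIRE
t=12: input=5 -> V=0 FIRE

Answer: 2 3 4 6 8 9 11 12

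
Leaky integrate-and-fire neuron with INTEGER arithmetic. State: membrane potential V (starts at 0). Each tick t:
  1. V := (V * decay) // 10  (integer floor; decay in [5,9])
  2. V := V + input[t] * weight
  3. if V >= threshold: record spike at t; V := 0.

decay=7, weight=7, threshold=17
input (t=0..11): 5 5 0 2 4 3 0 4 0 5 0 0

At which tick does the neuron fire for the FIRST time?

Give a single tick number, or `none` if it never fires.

t=0: input=5 -> V=0 FIRE
t=1: input=5 -> V=0 FIRE
t=2: input=0 -> V=0
t=3: input=2 -> V=14
t=4: input=4 -> V=0 FIRE
t=5: input=3 -> V=0 FIRE
t=6: input=0 -> V=0
t=7: input=4 -> V=0 FIRE
t=8: input=0 -> V=0
t=9: input=5 -> V=0 FIRE
t=10: input=0 -> V=0
t=11: input=0 -> V=0

Answer: 0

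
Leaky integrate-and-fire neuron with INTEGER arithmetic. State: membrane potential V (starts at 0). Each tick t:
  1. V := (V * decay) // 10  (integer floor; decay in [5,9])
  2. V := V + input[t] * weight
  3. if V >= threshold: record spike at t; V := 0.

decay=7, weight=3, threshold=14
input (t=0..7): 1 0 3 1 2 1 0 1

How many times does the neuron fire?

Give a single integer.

t=0: input=1 -> V=3
t=1: input=0 -> V=2
t=2: input=3 -> V=10
t=3: input=1 -> V=10
t=4: input=2 -> V=13
t=5: input=1 -> V=12
t=6: input=0 -> V=8
t=7: input=1 -> V=8

Answer: 0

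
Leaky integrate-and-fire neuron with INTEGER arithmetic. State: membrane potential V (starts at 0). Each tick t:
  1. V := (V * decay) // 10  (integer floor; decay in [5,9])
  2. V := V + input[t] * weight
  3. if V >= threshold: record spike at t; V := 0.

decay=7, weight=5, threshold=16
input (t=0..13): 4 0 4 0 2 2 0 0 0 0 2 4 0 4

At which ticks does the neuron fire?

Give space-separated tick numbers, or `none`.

t=0: input=4 -> V=0 FIRE
t=1: input=0 -> V=0
t=2: input=4 -> V=0 FIRE
t=3: input=0 -> V=0
t=4: input=2 -> V=10
t=5: input=2 -> V=0 FIRE
t=6: input=0 -> V=0
t=7: input=0 -> V=0
t=8: input=0 -> V=0
t=9: input=0 -> V=0
t=10: input=2 -> V=10
t=11: input=4 -> V=0 FIRE
t=12: input=0 -> V=0
t=13: input=4 -> V=0 FIRE

Answer: 0 2 5 11 13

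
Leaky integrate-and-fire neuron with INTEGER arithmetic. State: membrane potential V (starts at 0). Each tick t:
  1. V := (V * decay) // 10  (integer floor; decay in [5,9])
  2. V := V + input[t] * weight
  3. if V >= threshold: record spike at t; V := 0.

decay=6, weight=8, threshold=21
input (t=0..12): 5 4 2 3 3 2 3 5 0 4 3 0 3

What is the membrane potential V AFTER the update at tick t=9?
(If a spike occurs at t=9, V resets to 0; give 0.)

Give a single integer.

Answer: 0

Derivation:
t=0: input=5 -> V=0 FIRE
t=1: input=4 -> V=0 FIRE
t=2: input=2 -> V=16
t=3: input=3 -> V=0 FIRE
t=4: input=3 -> V=0 FIRE
t=5: input=2 -> V=16
t=6: input=3 -> V=0 FIRE
t=7: input=5 -> V=0 FIRE
t=8: input=0 -> V=0
t=9: input=4 -> V=0 FIRE
t=10: input=3 -> V=0 FIRE
t=11: input=0 -> V=0
t=12: input=3 -> V=0 FIRE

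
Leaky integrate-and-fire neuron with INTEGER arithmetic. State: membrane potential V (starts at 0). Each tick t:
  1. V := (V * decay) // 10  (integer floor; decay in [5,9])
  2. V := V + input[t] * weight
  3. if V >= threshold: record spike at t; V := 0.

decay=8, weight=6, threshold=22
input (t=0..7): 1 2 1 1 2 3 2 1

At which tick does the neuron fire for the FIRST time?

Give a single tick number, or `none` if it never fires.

Answer: 4

Derivation:
t=0: input=1 -> V=6
t=1: input=2 -> V=16
t=2: input=1 -> V=18
t=3: input=1 -> V=20
t=4: input=2 -> V=0 FIRE
t=5: input=3 -> V=18
t=6: input=2 -> V=0 FIRE
t=7: input=1 -> V=6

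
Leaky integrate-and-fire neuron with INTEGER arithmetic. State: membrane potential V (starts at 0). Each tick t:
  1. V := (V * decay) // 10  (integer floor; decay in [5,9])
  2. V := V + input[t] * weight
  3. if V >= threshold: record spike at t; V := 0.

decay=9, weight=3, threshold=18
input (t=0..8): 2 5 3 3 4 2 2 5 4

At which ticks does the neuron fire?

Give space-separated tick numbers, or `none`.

t=0: input=2 -> V=6
t=1: input=5 -> V=0 FIRE
t=2: input=3 -> V=9
t=3: input=3 -> V=17
t=4: input=4 -> V=0 FIRE
t=5: input=2 -> V=6
t=6: input=2 -> V=11
t=7: input=5 -> V=0 FIRE
t=8: input=4 -> V=12

Answer: 1 4 7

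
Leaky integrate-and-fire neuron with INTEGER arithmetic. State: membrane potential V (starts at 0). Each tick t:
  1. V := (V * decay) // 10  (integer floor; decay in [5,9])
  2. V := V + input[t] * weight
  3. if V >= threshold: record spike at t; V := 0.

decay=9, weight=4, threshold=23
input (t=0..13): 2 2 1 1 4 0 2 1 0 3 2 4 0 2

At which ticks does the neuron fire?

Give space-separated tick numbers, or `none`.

Answer: 4 10

Derivation:
t=0: input=2 -> V=8
t=1: input=2 -> V=15
t=2: input=1 -> V=17
t=3: input=1 -> V=19
t=4: input=4 -> V=0 FIRE
t=5: input=0 -> V=0
t=6: input=2 -> V=8
t=7: input=1 -> V=11
t=8: input=0 -> V=9
t=9: input=3 -> V=20
t=10: input=2 -> V=0 FIRE
t=11: input=4 -> V=16
t=12: input=0 -> V=14
t=13: input=2 -> V=20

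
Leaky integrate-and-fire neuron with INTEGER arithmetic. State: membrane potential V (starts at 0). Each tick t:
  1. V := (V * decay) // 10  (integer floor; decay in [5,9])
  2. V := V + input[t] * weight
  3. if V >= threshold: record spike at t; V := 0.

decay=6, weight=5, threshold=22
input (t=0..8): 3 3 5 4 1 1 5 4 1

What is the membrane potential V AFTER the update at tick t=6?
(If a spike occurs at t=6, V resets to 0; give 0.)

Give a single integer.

t=0: input=3 -> V=15
t=1: input=3 -> V=0 FIRE
t=2: input=5 -> V=0 FIRE
t=3: input=4 -> V=20
t=4: input=1 -> V=17
t=5: input=1 -> V=15
t=6: input=5 -> V=0 FIRE
t=7: input=4 -> V=20
t=8: input=1 -> V=17

Answer: 0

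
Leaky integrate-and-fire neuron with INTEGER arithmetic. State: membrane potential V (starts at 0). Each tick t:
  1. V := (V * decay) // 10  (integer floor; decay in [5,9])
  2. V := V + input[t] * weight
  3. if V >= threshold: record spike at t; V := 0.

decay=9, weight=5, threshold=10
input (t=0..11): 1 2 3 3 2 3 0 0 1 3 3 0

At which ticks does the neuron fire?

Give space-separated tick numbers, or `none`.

Answer: 1 2 3 4 5 9 10

Derivation:
t=0: input=1 -> V=5
t=1: input=2 -> V=0 FIRE
t=2: input=3 -> V=0 FIRE
t=3: input=3 -> V=0 FIRE
t=4: input=2 -> V=0 FIRE
t=5: input=3 -> V=0 FIRE
t=6: input=0 -> V=0
t=7: input=0 -> V=0
t=8: input=1 -> V=5
t=9: input=3 -> V=0 FIRE
t=10: input=3 -> V=0 FIRE
t=11: input=0 -> V=0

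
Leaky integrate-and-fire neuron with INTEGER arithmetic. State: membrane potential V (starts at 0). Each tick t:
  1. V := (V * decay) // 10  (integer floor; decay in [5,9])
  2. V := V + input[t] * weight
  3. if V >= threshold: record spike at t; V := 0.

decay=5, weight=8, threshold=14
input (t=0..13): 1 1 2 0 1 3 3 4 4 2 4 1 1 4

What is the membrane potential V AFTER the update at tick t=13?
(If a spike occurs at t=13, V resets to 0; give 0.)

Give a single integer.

Answer: 0

Derivation:
t=0: input=1 -> V=8
t=1: input=1 -> V=12
t=2: input=2 -> V=0 FIRE
t=3: input=0 -> V=0
t=4: input=1 -> V=8
t=5: input=3 -> V=0 FIRE
t=6: input=3 -> V=0 FIRE
t=7: input=4 -> V=0 FIRE
t=8: input=4 -> V=0 FIRE
t=9: input=2 -> V=0 FIRE
t=10: input=4 -> V=0 FIRE
t=11: input=1 -> V=8
t=12: input=1 -> V=12
t=13: input=4 -> V=0 FIRE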